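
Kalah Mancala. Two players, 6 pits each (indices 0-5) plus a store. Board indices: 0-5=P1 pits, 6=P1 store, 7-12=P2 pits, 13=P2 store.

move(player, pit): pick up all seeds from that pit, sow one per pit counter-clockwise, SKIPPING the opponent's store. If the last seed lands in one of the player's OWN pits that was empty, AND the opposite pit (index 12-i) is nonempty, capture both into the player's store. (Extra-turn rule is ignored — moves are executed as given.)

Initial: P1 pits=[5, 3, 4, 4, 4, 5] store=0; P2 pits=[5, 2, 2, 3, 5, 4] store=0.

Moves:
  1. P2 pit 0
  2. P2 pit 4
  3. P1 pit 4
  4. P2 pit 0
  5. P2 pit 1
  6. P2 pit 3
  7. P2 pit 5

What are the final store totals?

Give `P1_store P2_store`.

Move 1: P2 pit0 -> P1=[5,3,4,4,4,5](0) P2=[0,3,3,4,6,5](0)
Move 2: P2 pit4 -> P1=[6,4,5,5,4,5](0) P2=[0,3,3,4,0,6](1)
Move 3: P1 pit4 -> P1=[6,4,5,5,0,6](1) P2=[1,4,3,4,0,6](1)
Move 4: P2 pit0 -> P1=[6,4,5,5,0,6](1) P2=[0,5,3,4,0,6](1)
Move 5: P2 pit1 -> P1=[6,4,5,5,0,6](1) P2=[0,0,4,5,1,7](2)
Move 6: P2 pit3 -> P1=[7,5,5,5,0,6](1) P2=[0,0,4,0,2,8](3)
Move 7: P2 pit5 -> P1=[8,6,6,6,1,0](1) P2=[0,0,4,0,2,0](12)

Answer: 1 12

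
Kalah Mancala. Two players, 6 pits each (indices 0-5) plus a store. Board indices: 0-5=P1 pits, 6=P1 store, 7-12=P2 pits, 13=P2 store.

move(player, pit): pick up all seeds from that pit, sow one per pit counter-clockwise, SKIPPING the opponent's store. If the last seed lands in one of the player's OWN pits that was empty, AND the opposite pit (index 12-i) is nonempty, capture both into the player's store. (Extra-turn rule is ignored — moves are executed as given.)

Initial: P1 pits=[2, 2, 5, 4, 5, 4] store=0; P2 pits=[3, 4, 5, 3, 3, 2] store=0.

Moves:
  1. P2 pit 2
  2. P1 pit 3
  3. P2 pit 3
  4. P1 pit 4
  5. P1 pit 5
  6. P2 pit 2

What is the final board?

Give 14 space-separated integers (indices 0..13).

Answer: 4 2 5 0 0 0 3 6 6 0 3 7 4 2

Derivation:
Move 1: P2 pit2 -> P1=[3,2,5,4,5,4](0) P2=[3,4,0,4,4,3](1)
Move 2: P1 pit3 -> P1=[3,2,5,0,6,5](1) P2=[4,4,0,4,4,3](1)
Move 3: P2 pit3 -> P1=[4,2,5,0,6,5](1) P2=[4,4,0,0,5,4](2)
Move 4: P1 pit4 -> P1=[4,2,5,0,0,6](2) P2=[5,5,1,1,5,4](2)
Move 5: P1 pit5 -> P1=[4,2,5,0,0,0](3) P2=[6,6,2,2,6,4](2)
Move 6: P2 pit2 -> P1=[4,2,5,0,0,0](3) P2=[6,6,0,3,7,4](2)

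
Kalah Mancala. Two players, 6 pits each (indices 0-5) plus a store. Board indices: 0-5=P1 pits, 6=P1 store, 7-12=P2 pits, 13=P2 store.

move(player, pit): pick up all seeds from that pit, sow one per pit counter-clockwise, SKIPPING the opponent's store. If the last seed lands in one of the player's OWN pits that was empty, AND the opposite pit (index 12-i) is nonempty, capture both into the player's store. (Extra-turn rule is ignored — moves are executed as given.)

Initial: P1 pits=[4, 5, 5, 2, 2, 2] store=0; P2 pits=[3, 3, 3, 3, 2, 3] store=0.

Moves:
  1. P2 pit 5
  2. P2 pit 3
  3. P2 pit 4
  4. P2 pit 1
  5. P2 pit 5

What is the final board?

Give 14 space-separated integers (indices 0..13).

Answer: 7 0 5 2 2 2 0 3 0 4 1 0 0 11

Derivation:
Move 1: P2 pit5 -> P1=[5,6,5,2,2,2](0) P2=[3,3,3,3,2,0](1)
Move 2: P2 pit3 -> P1=[5,6,5,2,2,2](0) P2=[3,3,3,0,3,1](2)
Move 3: P2 pit4 -> P1=[6,6,5,2,2,2](0) P2=[3,3,3,0,0,2](3)
Move 4: P2 pit1 -> P1=[6,0,5,2,2,2](0) P2=[3,0,4,1,0,2](10)
Move 5: P2 pit5 -> P1=[7,0,5,2,2,2](0) P2=[3,0,4,1,0,0](11)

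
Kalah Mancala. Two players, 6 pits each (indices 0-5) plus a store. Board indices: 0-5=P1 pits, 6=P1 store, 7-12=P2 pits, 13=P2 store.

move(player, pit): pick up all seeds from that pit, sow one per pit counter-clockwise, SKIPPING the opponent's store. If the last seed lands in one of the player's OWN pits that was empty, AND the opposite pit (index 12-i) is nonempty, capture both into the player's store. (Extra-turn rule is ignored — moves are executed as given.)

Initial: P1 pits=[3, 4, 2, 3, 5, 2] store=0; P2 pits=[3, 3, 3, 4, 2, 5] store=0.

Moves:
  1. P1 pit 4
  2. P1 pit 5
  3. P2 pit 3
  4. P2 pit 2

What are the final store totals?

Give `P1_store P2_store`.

Move 1: P1 pit4 -> P1=[3,4,2,3,0,3](1) P2=[4,4,4,4,2,5](0)
Move 2: P1 pit5 -> P1=[3,4,2,3,0,0](2) P2=[5,5,4,4,2,5](0)
Move 3: P2 pit3 -> P1=[4,4,2,3,0,0](2) P2=[5,5,4,0,3,6](1)
Move 4: P2 pit2 -> P1=[4,4,2,3,0,0](2) P2=[5,5,0,1,4,7](2)

Answer: 2 2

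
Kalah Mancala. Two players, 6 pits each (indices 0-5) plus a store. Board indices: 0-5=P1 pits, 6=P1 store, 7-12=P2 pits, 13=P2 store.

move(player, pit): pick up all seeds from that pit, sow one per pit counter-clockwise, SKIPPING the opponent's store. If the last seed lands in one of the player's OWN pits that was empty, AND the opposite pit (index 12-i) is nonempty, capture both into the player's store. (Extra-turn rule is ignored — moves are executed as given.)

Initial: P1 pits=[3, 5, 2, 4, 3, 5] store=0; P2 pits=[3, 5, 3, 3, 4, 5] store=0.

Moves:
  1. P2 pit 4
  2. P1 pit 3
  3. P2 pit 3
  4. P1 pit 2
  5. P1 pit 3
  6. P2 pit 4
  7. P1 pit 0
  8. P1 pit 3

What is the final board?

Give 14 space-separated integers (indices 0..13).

Move 1: P2 pit4 -> P1=[4,6,2,4,3,5](0) P2=[3,5,3,3,0,6](1)
Move 2: P1 pit3 -> P1=[4,6,2,0,4,6](1) P2=[4,5,3,3,0,6](1)
Move 3: P2 pit3 -> P1=[4,6,2,0,4,6](1) P2=[4,5,3,0,1,7](2)
Move 4: P1 pit2 -> P1=[4,6,0,1,5,6](1) P2=[4,5,3,0,1,7](2)
Move 5: P1 pit3 -> P1=[4,6,0,0,6,6](1) P2=[4,5,3,0,1,7](2)
Move 6: P2 pit4 -> P1=[4,6,0,0,6,6](1) P2=[4,5,3,0,0,8](2)
Move 7: P1 pit0 -> P1=[0,7,1,1,7,6](1) P2=[4,5,3,0,0,8](2)
Move 8: P1 pit3 -> P1=[0,7,1,0,8,6](1) P2=[4,5,3,0,0,8](2)

Answer: 0 7 1 0 8 6 1 4 5 3 0 0 8 2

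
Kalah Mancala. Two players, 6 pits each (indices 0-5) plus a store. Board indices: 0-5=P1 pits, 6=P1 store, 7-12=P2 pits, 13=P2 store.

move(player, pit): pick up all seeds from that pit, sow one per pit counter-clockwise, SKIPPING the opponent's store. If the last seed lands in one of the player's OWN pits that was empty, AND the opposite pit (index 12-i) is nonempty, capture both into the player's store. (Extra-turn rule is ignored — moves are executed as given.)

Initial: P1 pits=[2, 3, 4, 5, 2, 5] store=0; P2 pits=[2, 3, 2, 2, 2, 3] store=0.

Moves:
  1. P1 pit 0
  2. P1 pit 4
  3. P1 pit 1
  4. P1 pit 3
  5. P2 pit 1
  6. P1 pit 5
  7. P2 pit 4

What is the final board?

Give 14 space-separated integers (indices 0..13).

Answer: 1 1 6 0 2 0 9 4 1 5 4 0 1 1

Derivation:
Move 1: P1 pit0 -> P1=[0,4,5,5,2,5](0) P2=[2,3,2,2,2,3](0)
Move 2: P1 pit4 -> P1=[0,4,5,5,0,6](1) P2=[2,3,2,2,2,3](0)
Move 3: P1 pit1 -> P1=[0,0,6,6,1,7](1) P2=[2,3,2,2,2,3](0)
Move 4: P1 pit3 -> P1=[0,0,6,0,2,8](2) P2=[3,4,3,2,2,3](0)
Move 5: P2 pit1 -> P1=[0,0,6,0,2,8](2) P2=[3,0,4,3,3,4](0)
Move 6: P1 pit5 -> P1=[0,0,6,0,2,0](9) P2=[4,1,5,4,4,0](0)
Move 7: P2 pit4 -> P1=[1,1,6,0,2,0](9) P2=[4,1,5,4,0,1](1)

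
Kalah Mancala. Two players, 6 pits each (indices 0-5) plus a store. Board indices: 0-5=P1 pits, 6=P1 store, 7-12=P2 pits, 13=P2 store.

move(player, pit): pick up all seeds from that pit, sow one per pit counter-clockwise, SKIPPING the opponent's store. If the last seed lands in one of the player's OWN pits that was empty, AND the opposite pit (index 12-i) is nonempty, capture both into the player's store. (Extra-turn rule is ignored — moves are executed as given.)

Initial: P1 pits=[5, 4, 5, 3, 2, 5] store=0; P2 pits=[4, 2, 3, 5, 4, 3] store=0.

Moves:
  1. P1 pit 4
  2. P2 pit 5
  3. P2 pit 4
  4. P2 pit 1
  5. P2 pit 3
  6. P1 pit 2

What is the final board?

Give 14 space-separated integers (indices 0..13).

Answer: 8 7 0 4 1 7 2 5 1 4 0 1 2 3

Derivation:
Move 1: P1 pit4 -> P1=[5,4,5,3,0,6](1) P2=[4,2,3,5,4,3](0)
Move 2: P2 pit5 -> P1=[6,5,5,3,0,6](1) P2=[4,2,3,5,4,0](1)
Move 3: P2 pit4 -> P1=[7,6,5,3,0,6](1) P2=[4,2,3,5,0,1](2)
Move 4: P2 pit1 -> P1=[7,6,5,3,0,6](1) P2=[4,0,4,6,0,1](2)
Move 5: P2 pit3 -> P1=[8,7,6,3,0,6](1) P2=[4,0,4,0,1,2](3)
Move 6: P1 pit2 -> P1=[8,7,0,4,1,7](2) P2=[5,1,4,0,1,2](3)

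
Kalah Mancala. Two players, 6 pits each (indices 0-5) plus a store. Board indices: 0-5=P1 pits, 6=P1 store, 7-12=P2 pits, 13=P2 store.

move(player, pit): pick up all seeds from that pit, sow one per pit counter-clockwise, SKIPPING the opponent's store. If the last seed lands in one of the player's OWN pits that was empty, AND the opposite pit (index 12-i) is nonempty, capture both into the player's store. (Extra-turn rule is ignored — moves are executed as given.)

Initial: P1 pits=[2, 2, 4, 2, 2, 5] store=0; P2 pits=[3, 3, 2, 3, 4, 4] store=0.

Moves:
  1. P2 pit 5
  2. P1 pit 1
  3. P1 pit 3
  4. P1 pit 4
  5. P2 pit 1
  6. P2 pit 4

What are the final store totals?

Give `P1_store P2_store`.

Answer: 2 6

Derivation:
Move 1: P2 pit5 -> P1=[3,3,5,2,2,5](0) P2=[3,3,2,3,4,0](1)
Move 2: P1 pit1 -> P1=[3,0,6,3,3,5](0) P2=[3,3,2,3,4,0](1)
Move 3: P1 pit3 -> P1=[3,0,6,0,4,6](1) P2=[3,3,2,3,4,0](1)
Move 4: P1 pit4 -> P1=[3,0,6,0,0,7](2) P2=[4,4,2,3,4,0](1)
Move 5: P2 pit1 -> P1=[0,0,6,0,0,7](2) P2=[4,0,3,4,5,0](5)
Move 6: P2 pit4 -> P1=[1,1,7,0,0,7](2) P2=[4,0,3,4,0,1](6)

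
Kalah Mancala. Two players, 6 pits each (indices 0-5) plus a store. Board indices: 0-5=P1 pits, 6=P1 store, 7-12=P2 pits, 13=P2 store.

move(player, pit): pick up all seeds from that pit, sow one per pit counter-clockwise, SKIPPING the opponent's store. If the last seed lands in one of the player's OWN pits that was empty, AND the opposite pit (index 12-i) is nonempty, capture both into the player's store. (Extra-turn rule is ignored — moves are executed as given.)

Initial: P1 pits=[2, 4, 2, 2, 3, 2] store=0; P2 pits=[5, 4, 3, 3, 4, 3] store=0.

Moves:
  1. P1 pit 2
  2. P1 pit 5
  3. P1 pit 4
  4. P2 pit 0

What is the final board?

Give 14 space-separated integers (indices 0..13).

Move 1: P1 pit2 -> P1=[2,4,0,3,4,2](0) P2=[5,4,3,3,4,3](0)
Move 2: P1 pit5 -> P1=[2,4,0,3,4,0](1) P2=[6,4,3,3,4,3](0)
Move 3: P1 pit4 -> P1=[2,4,0,3,0,1](2) P2=[7,5,3,3,4,3](0)
Move 4: P2 pit0 -> P1=[3,4,0,3,0,1](2) P2=[0,6,4,4,5,4](1)

Answer: 3 4 0 3 0 1 2 0 6 4 4 5 4 1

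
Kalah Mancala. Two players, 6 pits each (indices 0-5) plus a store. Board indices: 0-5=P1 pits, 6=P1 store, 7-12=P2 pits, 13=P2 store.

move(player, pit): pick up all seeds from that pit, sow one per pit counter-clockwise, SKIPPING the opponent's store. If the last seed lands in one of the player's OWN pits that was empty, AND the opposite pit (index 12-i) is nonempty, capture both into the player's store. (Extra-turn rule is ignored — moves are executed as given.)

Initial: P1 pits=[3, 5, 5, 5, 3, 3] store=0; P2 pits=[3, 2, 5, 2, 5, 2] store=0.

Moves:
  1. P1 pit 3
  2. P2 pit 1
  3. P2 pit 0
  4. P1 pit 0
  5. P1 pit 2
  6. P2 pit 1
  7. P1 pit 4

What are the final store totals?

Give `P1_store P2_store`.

Move 1: P1 pit3 -> P1=[3,5,5,0,4,4](1) P2=[4,3,5,2,5,2](0)
Move 2: P2 pit1 -> P1=[3,5,5,0,4,4](1) P2=[4,0,6,3,6,2](0)
Move 3: P2 pit0 -> P1=[3,5,5,0,4,4](1) P2=[0,1,7,4,7,2](0)
Move 4: P1 pit0 -> P1=[0,6,6,0,4,4](9) P2=[0,1,0,4,7,2](0)
Move 5: P1 pit2 -> P1=[0,6,0,1,5,5](10) P2=[1,2,0,4,7,2](0)
Move 6: P2 pit1 -> P1=[0,6,0,1,5,5](10) P2=[1,0,1,5,7,2](0)
Move 7: P1 pit4 -> P1=[0,6,0,1,0,6](11) P2=[2,1,2,5,7,2](0)

Answer: 11 0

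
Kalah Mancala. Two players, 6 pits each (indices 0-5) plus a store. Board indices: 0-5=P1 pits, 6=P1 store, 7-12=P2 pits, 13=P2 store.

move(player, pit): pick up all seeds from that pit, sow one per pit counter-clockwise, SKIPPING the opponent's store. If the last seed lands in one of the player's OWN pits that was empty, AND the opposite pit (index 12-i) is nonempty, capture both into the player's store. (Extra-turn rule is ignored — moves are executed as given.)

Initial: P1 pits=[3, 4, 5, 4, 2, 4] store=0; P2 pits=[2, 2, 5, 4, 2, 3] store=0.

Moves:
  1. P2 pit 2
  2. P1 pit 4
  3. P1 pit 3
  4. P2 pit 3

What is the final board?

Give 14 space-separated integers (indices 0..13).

Answer: 5 5 5 0 1 6 2 3 2 0 0 4 5 2

Derivation:
Move 1: P2 pit2 -> P1=[4,4,5,4,2,4](0) P2=[2,2,0,5,3,4](1)
Move 2: P1 pit4 -> P1=[4,4,5,4,0,5](1) P2=[2,2,0,5,3,4](1)
Move 3: P1 pit3 -> P1=[4,4,5,0,1,6](2) P2=[3,2,0,5,3,4](1)
Move 4: P2 pit3 -> P1=[5,5,5,0,1,6](2) P2=[3,2,0,0,4,5](2)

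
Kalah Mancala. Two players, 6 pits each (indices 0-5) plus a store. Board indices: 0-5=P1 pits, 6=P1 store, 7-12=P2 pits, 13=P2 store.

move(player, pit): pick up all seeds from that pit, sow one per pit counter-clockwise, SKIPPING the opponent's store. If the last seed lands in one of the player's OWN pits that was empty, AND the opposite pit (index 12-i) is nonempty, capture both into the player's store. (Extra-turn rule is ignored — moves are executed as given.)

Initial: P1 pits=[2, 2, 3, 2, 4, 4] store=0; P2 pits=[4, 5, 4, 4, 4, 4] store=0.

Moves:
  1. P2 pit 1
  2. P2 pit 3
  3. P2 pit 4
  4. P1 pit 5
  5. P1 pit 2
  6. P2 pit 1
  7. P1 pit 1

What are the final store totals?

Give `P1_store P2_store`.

Answer: 2 3

Derivation:
Move 1: P2 pit1 -> P1=[2,2,3,2,4,4](0) P2=[4,0,5,5,5,5](1)
Move 2: P2 pit3 -> P1=[3,3,3,2,4,4](0) P2=[4,0,5,0,6,6](2)
Move 3: P2 pit4 -> P1=[4,4,4,3,4,4](0) P2=[4,0,5,0,0,7](3)
Move 4: P1 pit5 -> P1=[4,4,4,3,4,0](1) P2=[5,1,6,0,0,7](3)
Move 5: P1 pit2 -> P1=[4,4,0,4,5,1](2) P2=[5,1,6,0,0,7](3)
Move 6: P2 pit1 -> P1=[4,4,0,4,5,1](2) P2=[5,0,7,0,0,7](3)
Move 7: P1 pit1 -> P1=[4,0,1,5,6,2](2) P2=[5,0,7,0,0,7](3)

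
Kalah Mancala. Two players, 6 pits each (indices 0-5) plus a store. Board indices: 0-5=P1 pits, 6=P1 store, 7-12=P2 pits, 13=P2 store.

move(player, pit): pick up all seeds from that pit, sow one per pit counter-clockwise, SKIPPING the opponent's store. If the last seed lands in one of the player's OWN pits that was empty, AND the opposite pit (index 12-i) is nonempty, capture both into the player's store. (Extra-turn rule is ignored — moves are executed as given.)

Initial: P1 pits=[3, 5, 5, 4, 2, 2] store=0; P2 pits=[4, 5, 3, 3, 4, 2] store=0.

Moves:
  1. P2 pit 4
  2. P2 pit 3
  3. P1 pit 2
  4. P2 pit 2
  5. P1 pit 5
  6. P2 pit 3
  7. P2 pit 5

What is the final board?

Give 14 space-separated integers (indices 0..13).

Answer: 5 7 1 6 3 0 2 6 6 0 0 3 0 3

Derivation:
Move 1: P2 pit4 -> P1=[4,6,5,4,2,2](0) P2=[4,5,3,3,0,3](1)
Move 2: P2 pit3 -> P1=[4,6,5,4,2,2](0) P2=[4,5,3,0,1,4](2)
Move 3: P1 pit2 -> P1=[4,6,0,5,3,3](1) P2=[5,5,3,0,1,4](2)
Move 4: P2 pit2 -> P1=[4,6,0,5,3,3](1) P2=[5,5,0,1,2,5](2)
Move 5: P1 pit5 -> P1=[4,6,0,5,3,0](2) P2=[6,6,0,1,2,5](2)
Move 6: P2 pit3 -> P1=[4,6,0,5,3,0](2) P2=[6,6,0,0,3,5](2)
Move 7: P2 pit5 -> P1=[5,7,1,6,3,0](2) P2=[6,6,0,0,3,0](3)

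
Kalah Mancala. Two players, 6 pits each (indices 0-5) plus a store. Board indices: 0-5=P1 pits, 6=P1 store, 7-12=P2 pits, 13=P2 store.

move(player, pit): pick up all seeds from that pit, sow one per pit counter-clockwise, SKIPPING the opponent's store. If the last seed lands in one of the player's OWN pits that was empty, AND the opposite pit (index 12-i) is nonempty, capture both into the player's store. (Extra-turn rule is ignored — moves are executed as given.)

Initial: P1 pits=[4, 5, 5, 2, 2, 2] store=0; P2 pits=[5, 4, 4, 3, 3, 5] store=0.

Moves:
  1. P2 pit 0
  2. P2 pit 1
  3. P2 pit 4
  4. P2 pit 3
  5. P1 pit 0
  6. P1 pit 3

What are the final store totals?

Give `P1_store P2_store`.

Move 1: P2 pit0 -> P1=[4,5,5,2,2,2](0) P2=[0,5,5,4,4,6](0)
Move 2: P2 pit1 -> P1=[4,5,5,2,2,2](0) P2=[0,0,6,5,5,7](1)
Move 3: P2 pit4 -> P1=[5,6,6,2,2,2](0) P2=[0,0,6,5,0,8](2)
Move 4: P2 pit3 -> P1=[6,7,6,2,2,2](0) P2=[0,0,6,0,1,9](3)
Move 5: P1 pit0 -> P1=[0,8,7,3,3,3](1) P2=[0,0,6,0,1,9](3)
Move 6: P1 pit3 -> P1=[0,8,7,0,4,4](2) P2=[0,0,6,0,1,9](3)

Answer: 2 3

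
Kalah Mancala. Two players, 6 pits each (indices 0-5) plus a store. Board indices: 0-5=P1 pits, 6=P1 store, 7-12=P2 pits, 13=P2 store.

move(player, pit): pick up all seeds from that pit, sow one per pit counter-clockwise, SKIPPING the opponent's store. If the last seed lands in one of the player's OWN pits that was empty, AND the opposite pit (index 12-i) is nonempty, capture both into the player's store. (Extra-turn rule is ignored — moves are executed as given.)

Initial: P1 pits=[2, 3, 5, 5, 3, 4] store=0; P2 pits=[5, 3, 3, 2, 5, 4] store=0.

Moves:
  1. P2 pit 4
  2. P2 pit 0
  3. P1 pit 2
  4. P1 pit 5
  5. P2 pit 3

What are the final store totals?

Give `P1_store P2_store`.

Answer: 2 2

Derivation:
Move 1: P2 pit4 -> P1=[3,4,6,5,3,4](0) P2=[5,3,3,2,0,5](1)
Move 2: P2 pit0 -> P1=[3,4,6,5,3,4](0) P2=[0,4,4,3,1,6](1)
Move 3: P1 pit2 -> P1=[3,4,0,6,4,5](1) P2=[1,5,4,3,1,6](1)
Move 4: P1 pit5 -> P1=[3,4,0,6,4,0](2) P2=[2,6,5,4,1,6](1)
Move 5: P2 pit3 -> P1=[4,4,0,6,4,0](2) P2=[2,6,5,0,2,7](2)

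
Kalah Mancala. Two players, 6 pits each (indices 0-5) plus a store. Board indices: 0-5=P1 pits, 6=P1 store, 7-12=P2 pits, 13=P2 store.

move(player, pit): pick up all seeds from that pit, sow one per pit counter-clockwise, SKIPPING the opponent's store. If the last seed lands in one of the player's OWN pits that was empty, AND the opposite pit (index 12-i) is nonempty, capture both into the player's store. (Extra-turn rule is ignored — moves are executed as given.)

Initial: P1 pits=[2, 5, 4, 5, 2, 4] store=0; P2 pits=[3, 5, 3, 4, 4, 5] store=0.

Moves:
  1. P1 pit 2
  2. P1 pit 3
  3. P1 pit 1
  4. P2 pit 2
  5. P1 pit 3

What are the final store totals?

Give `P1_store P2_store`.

Answer: 3 1

Derivation:
Move 1: P1 pit2 -> P1=[2,5,0,6,3,5](1) P2=[3,5,3,4,4,5](0)
Move 2: P1 pit3 -> P1=[2,5,0,0,4,6](2) P2=[4,6,4,4,4,5](0)
Move 3: P1 pit1 -> P1=[2,0,1,1,5,7](3) P2=[4,6,4,4,4,5](0)
Move 4: P2 pit2 -> P1=[2,0,1,1,5,7](3) P2=[4,6,0,5,5,6](1)
Move 5: P1 pit3 -> P1=[2,0,1,0,6,7](3) P2=[4,6,0,5,5,6](1)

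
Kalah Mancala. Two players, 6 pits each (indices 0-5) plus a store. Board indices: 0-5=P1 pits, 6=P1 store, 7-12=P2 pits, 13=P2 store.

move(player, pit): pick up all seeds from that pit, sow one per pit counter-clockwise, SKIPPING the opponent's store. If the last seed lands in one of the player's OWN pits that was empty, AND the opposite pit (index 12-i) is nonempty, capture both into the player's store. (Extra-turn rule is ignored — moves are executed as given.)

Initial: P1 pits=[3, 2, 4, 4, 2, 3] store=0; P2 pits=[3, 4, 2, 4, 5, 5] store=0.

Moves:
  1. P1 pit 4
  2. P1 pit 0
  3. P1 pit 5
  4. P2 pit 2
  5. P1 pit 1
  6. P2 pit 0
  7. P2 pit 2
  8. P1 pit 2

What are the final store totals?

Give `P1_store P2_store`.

Answer: 9 0

Derivation:
Move 1: P1 pit4 -> P1=[3,2,4,4,0,4](1) P2=[3,4,2,4,5,5](0)
Move 2: P1 pit0 -> P1=[0,3,5,5,0,4](1) P2=[3,4,2,4,5,5](0)
Move 3: P1 pit5 -> P1=[0,3,5,5,0,0](2) P2=[4,5,3,4,5,5](0)
Move 4: P2 pit2 -> P1=[0,3,5,5,0,0](2) P2=[4,5,0,5,6,6](0)
Move 5: P1 pit1 -> P1=[0,0,6,6,0,0](8) P2=[4,0,0,5,6,6](0)
Move 6: P2 pit0 -> P1=[0,0,6,6,0,0](8) P2=[0,1,1,6,7,6](0)
Move 7: P2 pit2 -> P1=[0,0,6,6,0,0](8) P2=[0,1,0,7,7,6](0)
Move 8: P1 pit2 -> P1=[0,0,0,7,1,1](9) P2=[1,2,0,7,7,6](0)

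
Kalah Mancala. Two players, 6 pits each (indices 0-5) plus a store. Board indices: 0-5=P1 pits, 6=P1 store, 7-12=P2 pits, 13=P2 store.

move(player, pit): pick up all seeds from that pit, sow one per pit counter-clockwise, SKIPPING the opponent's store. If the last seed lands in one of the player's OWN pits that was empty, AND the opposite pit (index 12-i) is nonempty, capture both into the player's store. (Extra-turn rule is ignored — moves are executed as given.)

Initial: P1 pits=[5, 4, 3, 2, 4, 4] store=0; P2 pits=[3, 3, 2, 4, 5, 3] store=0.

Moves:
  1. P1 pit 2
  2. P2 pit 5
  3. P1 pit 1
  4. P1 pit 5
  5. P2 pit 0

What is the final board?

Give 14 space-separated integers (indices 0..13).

Move 1: P1 pit2 -> P1=[5,4,0,3,5,5](0) P2=[3,3,2,4,5,3](0)
Move 2: P2 pit5 -> P1=[6,5,0,3,5,5](0) P2=[3,3,2,4,5,0](1)
Move 3: P1 pit1 -> P1=[6,0,1,4,6,6](1) P2=[3,3,2,4,5,0](1)
Move 4: P1 pit5 -> P1=[6,0,1,4,6,0](2) P2=[4,4,3,5,6,0](1)
Move 5: P2 pit0 -> P1=[6,0,1,4,6,0](2) P2=[0,5,4,6,7,0](1)

Answer: 6 0 1 4 6 0 2 0 5 4 6 7 0 1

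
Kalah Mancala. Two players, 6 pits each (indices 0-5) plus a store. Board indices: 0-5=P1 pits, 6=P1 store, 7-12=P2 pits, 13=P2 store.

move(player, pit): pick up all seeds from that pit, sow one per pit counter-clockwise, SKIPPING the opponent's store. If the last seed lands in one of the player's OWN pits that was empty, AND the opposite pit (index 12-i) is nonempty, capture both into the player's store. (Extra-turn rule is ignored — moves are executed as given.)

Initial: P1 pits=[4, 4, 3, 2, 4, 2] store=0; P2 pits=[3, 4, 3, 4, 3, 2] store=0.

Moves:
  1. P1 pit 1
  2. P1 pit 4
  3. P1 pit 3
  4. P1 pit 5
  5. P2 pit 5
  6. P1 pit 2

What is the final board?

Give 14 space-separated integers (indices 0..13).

Move 1: P1 pit1 -> P1=[4,0,4,3,5,3](0) P2=[3,4,3,4,3,2](0)
Move 2: P1 pit4 -> P1=[4,0,4,3,0,4](1) P2=[4,5,4,4,3,2](0)
Move 3: P1 pit3 -> P1=[4,0,4,0,1,5](2) P2=[4,5,4,4,3,2](0)
Move 4: P1 pit5 -> P1=[4,0,4,0,1,0](3) P2=[5,6,5,5,3,2](0)
Move 5: P2 pit5 -> P1=[5,0,4,0,1,0](3) P2=[5,6,5,5,3,0](1)
Move 6: P1 pit2 -> P1=[5,0,0,1,2,1](4) P2=[5,6,5,5,3,0](1)

Answer: 5 0 0 1 2 1 4 5 6 5 5 3 0 1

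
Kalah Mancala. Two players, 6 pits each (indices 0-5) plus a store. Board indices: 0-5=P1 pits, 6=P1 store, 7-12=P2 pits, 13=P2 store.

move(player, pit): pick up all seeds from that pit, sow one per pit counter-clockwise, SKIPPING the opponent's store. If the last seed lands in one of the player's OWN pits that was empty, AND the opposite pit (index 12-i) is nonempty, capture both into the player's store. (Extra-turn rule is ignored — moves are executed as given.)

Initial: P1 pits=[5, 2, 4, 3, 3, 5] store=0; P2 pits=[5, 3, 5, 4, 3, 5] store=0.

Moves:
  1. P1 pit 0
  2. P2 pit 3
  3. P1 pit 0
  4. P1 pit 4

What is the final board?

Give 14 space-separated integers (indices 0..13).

Answer: 0 4 5 4 0 7 1 6 4 5 0 4 6 1

Derivation:
Move 1: P1 pit0 -> P1=[0,3,5,4,4,6](0) P2=[5,3,5,4,3,5](0)
Move 2: P2 pit3 -> P1=[1,3,5,4,4,6](0) P2=[5,3,5,0,4,6](1)
Move 3: P1 pit0 -> P1=[0,4,5,4,4,6](0) P2=[5,3,5,0,4,6](1)
Move 4: P1 pit4 -> P1=[0,4,5,4,0,7](1) P2=[6,4,5,0,4,6](1)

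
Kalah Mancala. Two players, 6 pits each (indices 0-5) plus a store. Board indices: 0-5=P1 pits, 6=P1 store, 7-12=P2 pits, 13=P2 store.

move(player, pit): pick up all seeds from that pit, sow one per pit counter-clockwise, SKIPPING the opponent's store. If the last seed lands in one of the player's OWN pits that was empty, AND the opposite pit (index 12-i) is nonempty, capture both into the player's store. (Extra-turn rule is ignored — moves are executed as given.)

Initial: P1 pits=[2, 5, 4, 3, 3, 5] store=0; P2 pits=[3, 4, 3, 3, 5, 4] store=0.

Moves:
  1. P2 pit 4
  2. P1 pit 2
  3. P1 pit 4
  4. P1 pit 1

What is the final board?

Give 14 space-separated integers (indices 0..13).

Move 1: P2 pit4 -> P1=[3,6,5,3,3,5](0) P2=[3,4,3,3,0,5](1)
Move 2: P1 pit2 -> P1=[3,6,0,4,4,6](1) P2=[4,4,3,3,0,5](1)
Move 3: P1 pit4 -> P1=[3,6,0,4,0,7](2) P2=[5,5,3,3,0,5](1)
Move 4: P1 pit1 -> P1=[3,0,1,5,1,8](3) P2=[6,5,3,3,0,5](1)

Answer: 3 0 1 5 1 8 3 6 5 3 3 0 5 1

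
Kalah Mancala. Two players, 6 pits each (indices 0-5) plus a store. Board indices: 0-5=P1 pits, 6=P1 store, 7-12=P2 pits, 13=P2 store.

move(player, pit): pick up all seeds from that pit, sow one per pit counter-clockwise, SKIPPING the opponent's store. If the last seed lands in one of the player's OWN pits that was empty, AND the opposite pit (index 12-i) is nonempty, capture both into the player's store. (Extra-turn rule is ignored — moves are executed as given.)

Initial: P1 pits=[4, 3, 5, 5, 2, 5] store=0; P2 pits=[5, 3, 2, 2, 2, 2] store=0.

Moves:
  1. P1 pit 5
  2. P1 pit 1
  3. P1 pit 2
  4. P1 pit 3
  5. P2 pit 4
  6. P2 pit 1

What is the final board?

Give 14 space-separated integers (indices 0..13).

Answer: 5 0 0 0 5 2 3 8 0 5 5 1 4 2

Derivation:
Move 1: P1 pit5 -> P1=[4,3,5,5,2,0](1) P2=[6,4,3,3,2,2](0)
Move 2: P1 pit1 -> P1=[4,0,6,6,3,0](1) P2=[6,4,3,3,2,2](0)
Move 3: P1 pit2 -> P1=[4,0,0,7,4,1](2) P2=[7,5,3,3,2,2](0)
Move 4: P1 pit3 -> P1=[4,0,0,0,5,2](3) P2=[8,6,4,4,2,2](0)
Move 5: P2 pit4 -> P1=[4,0,0,0,5,2](3) P2=[8,6,4,4,0,3](1)
Move 6: P2 pit1 -> P1=[5,0,0,0,5,2](3) P2=[8,0,5,5,1,4](2)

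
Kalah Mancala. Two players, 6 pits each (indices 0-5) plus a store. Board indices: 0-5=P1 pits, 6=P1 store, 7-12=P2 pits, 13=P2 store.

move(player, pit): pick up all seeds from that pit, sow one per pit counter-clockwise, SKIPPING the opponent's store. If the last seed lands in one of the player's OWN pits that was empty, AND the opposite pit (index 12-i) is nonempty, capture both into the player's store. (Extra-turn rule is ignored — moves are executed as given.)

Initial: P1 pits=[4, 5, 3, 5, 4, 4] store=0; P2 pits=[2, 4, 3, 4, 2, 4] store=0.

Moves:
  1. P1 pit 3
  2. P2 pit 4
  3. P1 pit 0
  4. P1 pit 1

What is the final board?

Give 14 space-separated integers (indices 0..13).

Answer: 0 0 5 2 7 6 2 4 5 3 4 0 5 1

Derivation:
Move 1: P1 pit3 -> P1=[4,5,3,0,5,5](1) P2=[3,5,3,4,2,4](0)
Move 2: P2 pit4 -> P1=[4,5,3,0,5,5](1) P2=[3,5,3,4,0,5](1)
Move 3: P1 pit0 -> P1=[0,6,4,1,6,5](1) P2=[3,5,3,4,0,5](1)
Move 4: P1 pit1 -> P1=[0,0,5,2,7,6](2) P2=[4,5,3,4,0,5](1)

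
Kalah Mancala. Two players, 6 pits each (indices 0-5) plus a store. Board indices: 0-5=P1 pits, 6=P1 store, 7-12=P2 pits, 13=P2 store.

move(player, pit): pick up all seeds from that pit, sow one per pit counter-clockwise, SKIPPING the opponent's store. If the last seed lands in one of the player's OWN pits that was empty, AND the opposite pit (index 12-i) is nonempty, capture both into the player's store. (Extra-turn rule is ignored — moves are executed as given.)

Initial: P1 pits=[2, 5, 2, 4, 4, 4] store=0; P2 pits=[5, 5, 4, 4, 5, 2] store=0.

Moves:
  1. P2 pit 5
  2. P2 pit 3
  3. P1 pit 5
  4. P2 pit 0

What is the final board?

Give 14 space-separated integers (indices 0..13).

Move 1: P2 pit5 -> P1=[3,5,2,4,4,4](0) P2=[5,5,4,4,5,0](1)
Move 2: P2 pit3 -> P1=[4,5,2,4,4,4](0) P2=[5,5,4,0,6,1](2)
Move 3: P1 pit5 -> P1=[4,5,2,4,4,0](1) P2=[6,6,5,0,6,1](2)
Move 4: P2 pit0 -> P1=[4,5,2,4,4,0](1) P2=[0,7,6,1,7,2](3)

Answer: 4 5 2 4 4 0 1 0 7 6 1 7 2 3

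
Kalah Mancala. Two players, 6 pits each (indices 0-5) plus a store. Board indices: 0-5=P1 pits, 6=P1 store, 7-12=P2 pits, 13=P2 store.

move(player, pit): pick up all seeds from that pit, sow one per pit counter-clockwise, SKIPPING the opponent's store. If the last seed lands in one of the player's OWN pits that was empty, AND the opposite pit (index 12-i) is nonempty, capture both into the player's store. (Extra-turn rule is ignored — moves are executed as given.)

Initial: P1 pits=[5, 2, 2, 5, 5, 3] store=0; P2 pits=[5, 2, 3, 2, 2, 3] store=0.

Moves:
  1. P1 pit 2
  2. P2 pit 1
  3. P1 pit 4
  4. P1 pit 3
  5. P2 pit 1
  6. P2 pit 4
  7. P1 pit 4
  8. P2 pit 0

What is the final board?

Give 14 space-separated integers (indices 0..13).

Move 1: P1 pit2 -> P1=[5,2,0,6,6,3](0) P2=[5,2,3,2,2,3](0)
Move 2: P2 pit1 -> P1=[5,2,0,6,6,3](0) P2=[5,0,4,3,2,3](0)
Move 3: P1 pit4 -> P1=[5,2,0,6,0,4](1) P2=[6,1,5,4,2,3](0)
Move 4: P1 pit3 -> P1=[5,2,0,0,1,5](2) P2=[7,2,6,4,2,3](0)
Move 5: P2 pit1 -> P1=[5,2,0,0,1,5](2) P2=[7,0,7,5,2,3](0)
Move 6: P2 pit4 -> P1=[5,2,0,0,1,5](2) P2=[7,0,7,5,0,4](1)
Move 7: P1 pit4 -> P1=[5,2,0,0,0,6](2) P2=[7,0,7,5,0,4](1)
Move 8: P2 pit0 -> P1=[6,2,0,0,0,6](2) P2=[0,1,8,6,1,5](2)

Answer: 6 2 0 0 0 6 2 0 1 8 6 1 5 2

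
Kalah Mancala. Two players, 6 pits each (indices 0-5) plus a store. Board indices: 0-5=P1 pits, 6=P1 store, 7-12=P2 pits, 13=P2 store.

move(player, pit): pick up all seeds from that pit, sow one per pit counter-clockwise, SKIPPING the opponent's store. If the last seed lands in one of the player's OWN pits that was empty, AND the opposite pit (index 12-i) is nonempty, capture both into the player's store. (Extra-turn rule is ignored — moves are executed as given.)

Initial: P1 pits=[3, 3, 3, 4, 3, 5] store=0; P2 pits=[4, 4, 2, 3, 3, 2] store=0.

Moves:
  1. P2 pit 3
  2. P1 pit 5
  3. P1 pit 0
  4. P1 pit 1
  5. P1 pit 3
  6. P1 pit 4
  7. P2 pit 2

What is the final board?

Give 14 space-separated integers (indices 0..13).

Move 1: P2 pit3 -> P1=[3,3,3,4,3,5](0) P2=[4,4,2,0,4,3](1)
Move 2: P1 pit5 -> P1=[3,3,3,4,3,0](1) P2=[5,5,3,1,4,3](1)
Move 3: P1 pit0 -> P1=[0,4,4,5,3,0](1) P2=[5,5,3,1,4,3](1)
Move 4: P1 pit1 -> P1=[0,0,5,6,4,0](7) P2=[0,5,3,1,4,3](1)
Move 5: P1 pit3 -> P1=[0,0,5,0,5,1](8) P2=[1,6,4,1,4,3](1)
Move 6: P1 pit4 -> P1=[0,0,5,0,0,2](9) P2=[2,7,5,1,4,3](1)
Move 7: P2 pit2 -> P1=[1,0,5,0,0,2](9) P2=[2,7,0,2,5,4](2)

Answer: 1 0 5 0 0 2 9 2 7 0 2 5 4 2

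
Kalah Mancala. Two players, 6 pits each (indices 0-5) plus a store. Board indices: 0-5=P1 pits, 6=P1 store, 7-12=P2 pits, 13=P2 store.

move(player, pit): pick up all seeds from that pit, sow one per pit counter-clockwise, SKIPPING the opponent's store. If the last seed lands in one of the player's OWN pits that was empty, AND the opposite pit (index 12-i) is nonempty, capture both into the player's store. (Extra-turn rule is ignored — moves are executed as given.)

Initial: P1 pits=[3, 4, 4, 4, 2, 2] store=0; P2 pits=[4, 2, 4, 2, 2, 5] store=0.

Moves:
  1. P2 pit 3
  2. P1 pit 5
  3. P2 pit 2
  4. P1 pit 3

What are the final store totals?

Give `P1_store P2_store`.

Answer: 2 1

Derivation:
Move 1: P2 pit3 -> P1=[3,4,4,4,2,2](0) P2=[4,2,4,0,3,6](0)
Move 2: P1 pit5 -> P1=[3,4,4,4,2,0](1) P2=[5,2,4,0,3,6](0)
Move 3: P2 pit2 -> P1=[3,4,4,4,2,0](1) P2=[5,2,0,1,4,7](1)
Move 4: P1 pit3 -> P1=[3,4,4,0,3,1](2) P2=[6,2,0,1,4,7](1)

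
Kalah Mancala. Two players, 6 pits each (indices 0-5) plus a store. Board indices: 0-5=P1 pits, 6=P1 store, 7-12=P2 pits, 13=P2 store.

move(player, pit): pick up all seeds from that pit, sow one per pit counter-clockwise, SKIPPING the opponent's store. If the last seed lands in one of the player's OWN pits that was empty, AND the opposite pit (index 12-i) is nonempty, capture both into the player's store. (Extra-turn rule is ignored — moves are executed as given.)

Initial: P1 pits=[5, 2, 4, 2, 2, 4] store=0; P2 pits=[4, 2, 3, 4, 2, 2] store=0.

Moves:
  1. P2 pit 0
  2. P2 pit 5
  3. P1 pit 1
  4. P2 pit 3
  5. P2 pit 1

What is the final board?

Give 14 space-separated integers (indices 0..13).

Move 1: P2 pit0 -> P1=[5,2,4,2,2,4](0) P2=[0,3,4,5,3,2](0)
Move 2: P2 pit5 -> P1=[6,2,4,2,2,4](0) P2=[0,3,4,5,3,0](1)
Move 3: P1 pit1 -> P1=[6,0,5,3,2,4](0) P2=[0,3,4,5,3,0](1)
Move 4: P2 pit3 -> P1=[7,1,5,3,2,4](0) P2=[0,3,4,0,4,1](2)
Move 5: P2 pit1 -> P1=[7,1,5,3,2,4](0) P2=[0,0,5,1,5,1](2)

Answer: 7 1 5 3 2 4 0 0 0 5 1 5 1 2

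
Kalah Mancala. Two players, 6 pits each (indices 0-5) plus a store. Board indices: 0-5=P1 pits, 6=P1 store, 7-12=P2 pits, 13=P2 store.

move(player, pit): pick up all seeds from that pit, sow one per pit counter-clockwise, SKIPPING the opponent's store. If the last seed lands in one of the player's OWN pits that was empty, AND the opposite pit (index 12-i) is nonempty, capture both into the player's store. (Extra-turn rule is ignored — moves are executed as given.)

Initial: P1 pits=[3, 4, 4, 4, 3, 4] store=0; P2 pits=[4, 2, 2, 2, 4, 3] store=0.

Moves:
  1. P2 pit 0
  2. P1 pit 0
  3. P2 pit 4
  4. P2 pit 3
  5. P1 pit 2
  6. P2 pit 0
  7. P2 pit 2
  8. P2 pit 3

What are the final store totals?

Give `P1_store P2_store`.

Move 1: P2 pit0 -> P1=[3,4,4,4,3,4](0) P2=[0,3,3,3,5,3](0)
Move 2: P1 pit0 -> P1=[0,5,5,5,3,4](0) P2=[0,3,3,3,5,3](0)
Move 3: P2 pit4 -> P1=[1,6,6,5,3,4](0) P2=[0,3,3,3,0,4](1)
Move 4: P2 pit3 -> P1=[1,6,6,5,3,4](0) P2=[0,3,3,0,1,5](2)
Move 5: P1 pit2 -> P1=[1,6,0,6,4,5](1) P2=[1,4,3,0,1,5](2)
Move 6: P2 pit0 -> P1=[1,6,0,6,4,5](1) P2=[0,5,3,0,1,5](2)
Move 7: P2 pit2 -> P1=[1,6,0,6,4,5](1) P2=[0,5,0,1,2,6](2)
Move 8: P2 pit3 -> P1=[1,6,0,6,4,5](1) P2=[0,5,0,0,3,6](2)

Answer: 1 2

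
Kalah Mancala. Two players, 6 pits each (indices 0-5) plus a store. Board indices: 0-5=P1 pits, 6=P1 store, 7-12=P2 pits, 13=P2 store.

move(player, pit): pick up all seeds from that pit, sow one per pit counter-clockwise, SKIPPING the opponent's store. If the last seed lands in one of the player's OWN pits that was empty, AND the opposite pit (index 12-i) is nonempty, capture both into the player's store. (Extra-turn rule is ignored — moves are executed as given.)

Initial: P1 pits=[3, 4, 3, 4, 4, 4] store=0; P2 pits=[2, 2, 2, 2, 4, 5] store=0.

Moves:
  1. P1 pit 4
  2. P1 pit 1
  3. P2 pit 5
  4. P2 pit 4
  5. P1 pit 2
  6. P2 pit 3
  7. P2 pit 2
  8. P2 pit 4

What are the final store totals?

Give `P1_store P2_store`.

Move 1: P1 pit4 -> P1=[3,4,3,4,0,5](1) P2=[3,3,2,2,4,5](0)
Move 2: P1 pit1 -> P1=[3,0,4,5,1,6](1) P2=[3,3,2,2,4,5](0)
Move 3: P2 pit5 -> P1=[4,1,5,6,1,6](1) P2=[3,3,2,2,4,0](1)
Move 4: P2 pit4 -> P1=[5,2,5,6,1,6](1) P2=[3,3,2,2,0,1](2)
Move 5: P1 pit2 -> P1=[5,2,0,7,2,7](2) P2=[4,3,2,2,0,1](2)
Move 6: P2 pit3 -> P1=[5,2,0,7,2,7](2) P2=[4,3,2,0,1,2](2)
Move 7: P2 pit2 -> P1=[5,2,0,7,2,7](2) P2=[4,3,0,1,2,2](2)
Move 8: P2 pit4 -> P1=[5,2,0,7,2,7](2) P2=[4,3,0,1,0,3](3)

Answer: 2 3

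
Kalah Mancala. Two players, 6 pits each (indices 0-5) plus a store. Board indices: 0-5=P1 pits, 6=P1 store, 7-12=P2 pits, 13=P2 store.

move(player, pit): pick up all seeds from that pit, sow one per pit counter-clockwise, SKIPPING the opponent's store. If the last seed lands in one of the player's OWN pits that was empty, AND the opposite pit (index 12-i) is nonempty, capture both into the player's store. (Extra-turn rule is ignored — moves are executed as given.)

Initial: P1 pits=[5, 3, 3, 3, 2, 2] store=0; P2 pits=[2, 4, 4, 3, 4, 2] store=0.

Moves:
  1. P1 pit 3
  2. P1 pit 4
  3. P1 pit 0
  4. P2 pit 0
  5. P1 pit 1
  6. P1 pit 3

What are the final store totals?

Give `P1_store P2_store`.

Answer: 2 0

Derivation:
Move 1: P1 pit3 -> P1=[5,3,3,0,3,3](1) P2=[2,4,4,3,4,2](0)
Move 2: P1 pit4 -> P1=[5,3,3,0,0,4](2) P2=[3,4,4,3,4,2](0)
Move 3: P1 pit0 -> P1=[0,4,4,1,1,5](2) P2=[3,4,4,3,4,2](0)
Move 4: P2 pit0 -> P1=[0,4,4,1,1,5](2) P2=[0,5,5,4,4,2](0)
Move 5: P1 pit1 -> P1=[0,0,5,2,2,6](2) P2=[0,5,5,4,4,2](0)
Move 6: P1 pit3 -> P1=[0,0,5,0,3,7](2) P2=[0,5,5,4,4,2](0)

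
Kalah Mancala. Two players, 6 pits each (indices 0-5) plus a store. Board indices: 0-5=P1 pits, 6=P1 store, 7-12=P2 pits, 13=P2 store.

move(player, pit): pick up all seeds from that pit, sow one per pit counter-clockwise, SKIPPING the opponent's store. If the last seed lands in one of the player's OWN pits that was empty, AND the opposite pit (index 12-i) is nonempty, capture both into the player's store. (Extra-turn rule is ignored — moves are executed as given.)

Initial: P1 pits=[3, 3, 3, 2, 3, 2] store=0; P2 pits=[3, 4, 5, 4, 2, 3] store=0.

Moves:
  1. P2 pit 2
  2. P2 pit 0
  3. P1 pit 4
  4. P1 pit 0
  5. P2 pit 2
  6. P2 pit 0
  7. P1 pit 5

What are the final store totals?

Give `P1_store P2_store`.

Answer: 8 1

Derivation:
Move 1: P2 pit2 -> P1=[4,3,3,2,3,2](0) P2=[3,4,0,5,3,4](1)
Move 2: P2 pit0 -> P1=[4,3,3,2,3,2](0) P2=[0,5,1,6,3,4](1)
Move 3: P1 pit4 -> P1=[4,3,3,2,0,3](1) P2=[1,5,1,6,3,4](1)
Move 4: P1 pit0 -> P1=[0,4,4,3,0,3](7) P2=[1,0,1,6,3,4](1)
Move 5: P2 pit2 -> P1=[0,4,4,3,0,3](7) P2=[1,0,0,7,3,4](1)
Move 6: P2 pit0 -> P1=[0,4,4,3,0,3](7) P2=[0,1,0,7,3,4](1)
Move 7: P1 pit5 -> P1=[0,4,4,3,0,0](8) P2=[1,2,0,7,3,4](1)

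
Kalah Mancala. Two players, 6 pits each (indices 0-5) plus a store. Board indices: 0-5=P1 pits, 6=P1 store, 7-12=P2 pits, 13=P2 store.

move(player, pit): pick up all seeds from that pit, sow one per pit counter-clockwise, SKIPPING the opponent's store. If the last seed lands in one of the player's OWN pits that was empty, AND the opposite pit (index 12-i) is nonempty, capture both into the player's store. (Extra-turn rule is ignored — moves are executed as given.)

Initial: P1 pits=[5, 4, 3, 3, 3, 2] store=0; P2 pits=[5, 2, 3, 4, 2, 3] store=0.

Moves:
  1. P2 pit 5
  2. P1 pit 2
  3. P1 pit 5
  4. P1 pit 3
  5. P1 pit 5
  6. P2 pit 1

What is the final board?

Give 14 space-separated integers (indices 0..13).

Move 1: P2 pit5 -> P1=[6,5,3,3,3,2](0) P2=[5,2,3,4,2,0](1)
Move 2: P1 pit2 -> P1=[6,5,0,4,4,3](0) P2=[5,2,3,4,2,0](1)
Move 3: P1 pit5 -> P1=[6,5,0,4,4,0](1) P2=[6,3,3,4,2,0](1)
Move 4: P1 pit3 -> P1=[6,5,0,0,5,1](2) P2=[7,3,3,4,2,0](1)
Move 5: P1 pit5 -> P1=[6,5,0,0,5,0](3) P2=[7,3,3,4,2,0](1)
Move 6: P2 pit1 -> P1=[6,5,0,0,5,0](3) P2=[7,0,4,5,3,0](1)

Answer: 6 5 0 0 5 0 3 7 0 4 5 3 0 1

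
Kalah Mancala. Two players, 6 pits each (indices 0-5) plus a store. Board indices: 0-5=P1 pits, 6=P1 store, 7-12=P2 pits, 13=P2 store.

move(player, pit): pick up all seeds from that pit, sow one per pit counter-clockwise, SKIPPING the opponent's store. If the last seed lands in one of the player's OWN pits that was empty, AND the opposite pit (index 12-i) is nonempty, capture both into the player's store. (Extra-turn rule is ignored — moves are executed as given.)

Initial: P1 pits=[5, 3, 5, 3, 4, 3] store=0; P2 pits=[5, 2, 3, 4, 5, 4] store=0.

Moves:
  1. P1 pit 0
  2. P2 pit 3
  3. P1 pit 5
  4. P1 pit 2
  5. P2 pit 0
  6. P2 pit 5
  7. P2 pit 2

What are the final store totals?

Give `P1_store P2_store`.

Answer: 2 4

Derivation:
Move 1: P1 pit0 -> P1=[0,4,6,4,5,4](0) P2=[5,2,3,4,5,4](0)
Move 2: P2 pit3 -> P1=[1,4,6,4,5,4](0) P2=[5,2,3,0,6,5](1)
Move 3: P1 pit5 -> P1=[1,4,6,4,5,0](1) P2=[6,3,4,0,6,5](1)
Move 4: P1 pit2 -> P1=[1,4,0,5,6,1](2) P2=[7,4,4,0,6,5](1)
Move 5: P2 pit0 -> P1=[2,4,0,5,6,1](2) P2=[0,5,5,1,7,6](2)
Move 6: P2 pit5 -> P1=[3,5,1,6,7,1](2) P2=[0,5,5,1,7,0](3)
Move 7: P2 pit2 -> P1=[4,5,1,6,7,1](2) P2=[0,5,0,2,8,1](4)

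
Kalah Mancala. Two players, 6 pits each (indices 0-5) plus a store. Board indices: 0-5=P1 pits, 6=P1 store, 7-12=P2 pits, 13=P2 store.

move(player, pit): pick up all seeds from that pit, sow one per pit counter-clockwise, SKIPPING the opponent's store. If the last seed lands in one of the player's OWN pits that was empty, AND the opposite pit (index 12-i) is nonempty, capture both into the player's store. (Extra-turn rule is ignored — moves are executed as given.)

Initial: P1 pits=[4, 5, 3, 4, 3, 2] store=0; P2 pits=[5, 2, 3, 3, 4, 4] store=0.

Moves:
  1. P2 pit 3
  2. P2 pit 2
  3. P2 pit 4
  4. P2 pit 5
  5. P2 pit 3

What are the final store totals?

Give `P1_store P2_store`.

Move 1: P2 pit3 -> P1=[4,5,3,4,3,2](0) P2=[5,2,3,0,5,5](1)
Move 2: P2 pit2 -> P1=[4,5,3,4,3,2](0) P2=[5,2,0,1,6,6](1)
Move 3: P2 pit4 -> P1=[5,6,4,5,3,2](0) P2=[5,2,0,1,0,7](2)
Move 4: P2 pit5 -> P1=[6,7,5,6,4,3](0) P2=[5,2,0,1,0,0](3)
Move 5: P2 pit3 -> P1=[6,0,5,6,4,3](0) P2=[5,2,0,0,0,0](11)

Answer: 0 11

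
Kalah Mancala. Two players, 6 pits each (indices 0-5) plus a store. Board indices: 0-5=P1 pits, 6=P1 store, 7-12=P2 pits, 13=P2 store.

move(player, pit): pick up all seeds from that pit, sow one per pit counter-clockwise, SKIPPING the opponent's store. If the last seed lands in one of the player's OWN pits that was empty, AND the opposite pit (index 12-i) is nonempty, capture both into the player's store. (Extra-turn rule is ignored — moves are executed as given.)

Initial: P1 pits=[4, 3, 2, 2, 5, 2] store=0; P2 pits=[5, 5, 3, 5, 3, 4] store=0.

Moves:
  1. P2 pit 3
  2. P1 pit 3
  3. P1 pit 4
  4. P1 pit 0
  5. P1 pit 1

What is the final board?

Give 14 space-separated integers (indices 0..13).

Move 1: P2 pit3 -> P1=[5,4,2,2,5,2](0) P2=[5,5,3,0,4,5](1)
Move 2: P1 pit3 -> P1=[5,4,2,0,6,3](0) P2=[5,5,3,0,4,5](1)
Move 3: P1 pit4 -> P1=[5,4,2,0,0,4](1) P2=[6,6,4,1,4,5](1)
Move 4: P1 pit0 -> P1=[0,5,3,1,1,5](1) P2=[6,6,4,1,4,5](1)
Move 5: P1 pit1 -> P1=[0,0,4,2,2,6](2) P2=[6,6,4,1,4,5](1)

Answer: 0 0 4 2 2 6 2 6 6 4 1 4 5 1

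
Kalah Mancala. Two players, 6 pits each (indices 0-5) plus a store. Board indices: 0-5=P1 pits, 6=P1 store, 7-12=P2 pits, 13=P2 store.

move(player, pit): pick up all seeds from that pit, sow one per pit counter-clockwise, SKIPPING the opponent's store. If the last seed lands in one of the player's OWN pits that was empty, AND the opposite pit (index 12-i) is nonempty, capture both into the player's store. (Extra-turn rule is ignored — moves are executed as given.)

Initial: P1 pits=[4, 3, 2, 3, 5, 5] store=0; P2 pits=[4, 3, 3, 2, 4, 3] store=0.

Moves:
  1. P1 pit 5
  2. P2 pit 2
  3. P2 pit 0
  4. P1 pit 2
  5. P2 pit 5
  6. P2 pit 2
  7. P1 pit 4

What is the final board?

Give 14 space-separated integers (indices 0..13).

Answer: 5 4 1 5 0 1 2 1 6 1 7 6 0 2

Derivation:
Move 1: P1 pit5 -> P1=[4,3,2,3,5,0](1) P2=[5,4,4,3,4,3](0)
Move 2: P2 pit2 -> P1=[4,3,2,3,5,0](1) P2=[5,4,0,4,5,4](1)
Move 3: P2 pit0 -> P1=[4,3,2,3,5,0](1) P2=[0,5,1,5,6,5](1)
Move 4: P1 pit2 -> P1=[4,3,0,4,6,0](1) P2=[0,5,1,5,6,5](1)
Move 5: P2 pit5 -> P1=[5,4,1,5,6,0](1) P2=[0,5,1,5,6,0](2)
Move 6: P2 pit2 -> P1=[5,4,1,5,6,0](1) P2=[0,5,0,6,6,0](2)
Move 7: P1 pit4 -> P1=[5,4,1,5,0,1](2) P2=[1,6,1,7,6,0](2)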